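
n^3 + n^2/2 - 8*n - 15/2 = (n - 3)*(n + 1)*(n + 5/2)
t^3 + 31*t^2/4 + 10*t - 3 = (t - 1/4)*(t + 2)*(t + 6)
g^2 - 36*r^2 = (g - 6*r)*(g + 6*r)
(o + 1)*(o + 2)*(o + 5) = o^3 + 8*o^2 + 17*o + 10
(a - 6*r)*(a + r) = a^2 - 5*a*r - 6*r^2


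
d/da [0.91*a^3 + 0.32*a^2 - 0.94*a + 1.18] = 2.73*a^2 + 0.64*a - 0.94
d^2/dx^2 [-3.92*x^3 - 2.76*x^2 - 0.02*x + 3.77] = -23.52*x - 5.52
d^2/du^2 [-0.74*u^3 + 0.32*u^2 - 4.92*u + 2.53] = 0.64 - 4.44*u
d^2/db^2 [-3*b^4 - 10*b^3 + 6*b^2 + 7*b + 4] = -36*b^2 - 60*b + 12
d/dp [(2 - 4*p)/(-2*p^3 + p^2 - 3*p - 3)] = 2*(-8*p^3 + 8*p^2 - 2*p + 9)/(4*p^6 - 4*p^5 + 13*p^4 + 6*p^3 + 3*p^2 + 18*p + 9)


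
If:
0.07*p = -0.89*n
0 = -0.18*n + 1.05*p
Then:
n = 0.00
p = 0.00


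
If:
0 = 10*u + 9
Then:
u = -9/10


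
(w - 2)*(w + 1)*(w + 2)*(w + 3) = w^4 + 4*w^3 - w^2 - 16*w - 12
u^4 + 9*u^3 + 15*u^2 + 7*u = u*(u + 1)^2*(u + 7)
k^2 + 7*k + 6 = (k + 1)*(k + 6)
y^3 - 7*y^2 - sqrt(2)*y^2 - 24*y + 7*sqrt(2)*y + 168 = (y - 7)*(y - 4*sqrt(2))*(y + 3*sqrt(2))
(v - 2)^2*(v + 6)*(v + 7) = v^4 + 9*v^3 - 6*v^2 - 116*v + 168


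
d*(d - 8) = d^2 - 8*d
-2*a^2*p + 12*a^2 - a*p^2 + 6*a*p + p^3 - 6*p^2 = (-2*a + p)*(a + p)*(p - 6)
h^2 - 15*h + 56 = (h - 8)*(h - 7)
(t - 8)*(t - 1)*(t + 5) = t^3 - 4*t^2 - 37*t + 40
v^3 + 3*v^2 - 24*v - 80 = (v - 5)*(v + 4)^2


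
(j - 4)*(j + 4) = j^2 - 16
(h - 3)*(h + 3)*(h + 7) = h^3 + 7*h^2 - 9*h - 63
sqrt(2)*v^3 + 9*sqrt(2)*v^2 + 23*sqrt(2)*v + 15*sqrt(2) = (v + 3)*(v + 5)*(sqrt(2)*v + sqrt(2))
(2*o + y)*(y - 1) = 2*o*y - 2*o + y^2 - y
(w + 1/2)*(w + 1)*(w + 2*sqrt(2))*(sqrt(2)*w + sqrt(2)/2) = sqrt(2)*w^4 + 2*sqrt(2)*w^3 + 4*w^3 + 5*sqrt(2)*w^2/4 + 8*w^2 + sqrt(2)*w/4 + 5*w + 1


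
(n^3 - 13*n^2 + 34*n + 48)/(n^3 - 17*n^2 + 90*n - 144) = (n + 1)/(n - 3)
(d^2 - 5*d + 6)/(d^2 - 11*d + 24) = (d - 2)/(d - 8)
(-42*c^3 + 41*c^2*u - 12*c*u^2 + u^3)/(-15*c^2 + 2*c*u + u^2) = (14*c^2 - 9*c*u + u^2)/(5*c + u)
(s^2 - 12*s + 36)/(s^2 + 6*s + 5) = (s^2 - 12*s + 36)/(s^2 + 6*s + 5)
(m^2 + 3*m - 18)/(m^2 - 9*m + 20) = (m^2 + 3*m - 18)/(m^2 - 9*m + 20)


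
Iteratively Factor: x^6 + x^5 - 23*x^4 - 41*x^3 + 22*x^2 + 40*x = (x + 1)*(x^5 - 23*x^3 - 18*x^2 + 40*x) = x*(x + 1)*(x^4 - 23*x^2 - 18*x + 40) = x*(x - 5)*(x + 1)*(x^3 + 5*x^2 + 2*x - 8) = x*(x - 5)*(x + 1)*(x + 4)*(x^2 + x - 2) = x*(x - 5)*(x - 1)*(x + 1)*(x + 4)*(x + 2)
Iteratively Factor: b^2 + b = (b + 1)*(b)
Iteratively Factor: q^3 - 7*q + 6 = (q + 3)*(q^2 - 3*q + 2) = (q - 2)*(q + 3)*(q - 1)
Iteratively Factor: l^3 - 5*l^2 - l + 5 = (l + 1)*(l^2 - 6*l + 5) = (l - 5)*(l + 1)*(l - 1)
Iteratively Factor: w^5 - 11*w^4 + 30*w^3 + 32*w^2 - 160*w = (w - 4)*(w^4 - 7*w^3 + 2*w^2 + 40*w) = (w - 4)^2*(w^3 - 3*w^2 - 10*w) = (w - 5)*(w - 4)^2*(w^2 + 2*w) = w*(w - 5)*(w - 4)^2*(w + 2)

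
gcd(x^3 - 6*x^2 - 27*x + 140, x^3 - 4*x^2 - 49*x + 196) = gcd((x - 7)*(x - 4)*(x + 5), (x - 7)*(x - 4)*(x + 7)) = x^2 - 11*x + 28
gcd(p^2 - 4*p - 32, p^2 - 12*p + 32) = p - 8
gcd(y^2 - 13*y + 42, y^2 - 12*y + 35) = y - 7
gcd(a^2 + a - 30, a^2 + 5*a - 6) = a + 6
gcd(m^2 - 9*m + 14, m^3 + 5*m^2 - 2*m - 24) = m - 2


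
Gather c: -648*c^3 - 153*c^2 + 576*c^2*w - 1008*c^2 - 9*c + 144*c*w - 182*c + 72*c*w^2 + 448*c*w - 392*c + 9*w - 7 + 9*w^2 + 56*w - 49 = -648*c^3 + c^2*(576*w - 1161) + c*(72*w^2 + 592*w - 583) + 9*w^2 + 65*w - 56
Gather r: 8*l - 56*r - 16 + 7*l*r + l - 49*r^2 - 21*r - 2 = 9*l - 49*r^2 + r*(7*l - 77) - 18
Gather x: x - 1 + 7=x + 6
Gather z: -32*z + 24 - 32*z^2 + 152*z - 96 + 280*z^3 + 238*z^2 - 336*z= 280*z^3 + 206*z^2 - 216*z - 72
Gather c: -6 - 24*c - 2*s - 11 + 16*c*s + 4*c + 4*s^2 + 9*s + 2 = c*(16*s - 20) + 4*s^2 + 7*s - 15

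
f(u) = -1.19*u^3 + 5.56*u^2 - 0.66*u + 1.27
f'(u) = -3.57*u^2 + 11.12*u - 0.66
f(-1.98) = 33.61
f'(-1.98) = -36.67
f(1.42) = 8.14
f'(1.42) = 7.93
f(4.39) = 4.85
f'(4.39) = -20.64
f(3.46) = 16.26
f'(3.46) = -4.92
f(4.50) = 2.45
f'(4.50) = -22.91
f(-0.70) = 4.86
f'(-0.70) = -10.19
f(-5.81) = 426.17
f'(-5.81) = -185.78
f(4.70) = -2.56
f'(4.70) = -27.26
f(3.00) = 17.20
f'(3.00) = 0.57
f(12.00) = -1262.33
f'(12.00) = -381.30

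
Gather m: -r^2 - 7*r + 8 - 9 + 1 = -r^2 - 7*r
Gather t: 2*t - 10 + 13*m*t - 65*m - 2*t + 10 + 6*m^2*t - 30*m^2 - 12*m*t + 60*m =-30*m^2 - 5*m + t*(6*m^2 + m)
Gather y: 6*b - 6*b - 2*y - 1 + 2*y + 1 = 0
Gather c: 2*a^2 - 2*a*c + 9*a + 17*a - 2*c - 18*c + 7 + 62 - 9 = 2*a^2 + 26*a + c*(-2*a - 20) + 60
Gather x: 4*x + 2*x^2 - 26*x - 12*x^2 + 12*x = -10*x^2 - 10*x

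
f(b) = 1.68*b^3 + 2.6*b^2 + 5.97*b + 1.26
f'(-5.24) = 117.11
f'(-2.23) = 19.44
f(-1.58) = -8.31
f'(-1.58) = 10.34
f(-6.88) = -463.85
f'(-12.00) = 669.33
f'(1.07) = 17.30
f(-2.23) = -17.75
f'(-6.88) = 208.76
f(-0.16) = 0.36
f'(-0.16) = 5.27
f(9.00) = 1490.31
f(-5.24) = -200.35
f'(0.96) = 15.61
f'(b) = 5.04*b^2 + 5.2*b + 5.97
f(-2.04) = -14.36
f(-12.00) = -2599.02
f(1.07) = 12.68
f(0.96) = 10.87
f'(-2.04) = 16.34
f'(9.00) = 461.01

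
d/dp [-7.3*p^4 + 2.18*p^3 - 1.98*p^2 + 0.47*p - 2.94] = -29.2*p^3 + 6.54*p^2 - 3.96*p + 0.47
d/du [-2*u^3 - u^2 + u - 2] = -6*u^2 - 2*u + 1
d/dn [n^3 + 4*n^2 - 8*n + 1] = 3*n^2 + 8*n - 8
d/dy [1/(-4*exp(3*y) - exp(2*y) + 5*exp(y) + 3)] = (12*exp(2*y) + 2*exp(y) - 5)*exp(y)/(4*exp(3*y) + exp(2*y) - 5*exp(y) - 3)^2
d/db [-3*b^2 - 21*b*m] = -6*b - 21*m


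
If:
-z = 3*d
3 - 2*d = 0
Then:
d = 3/2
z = -9/2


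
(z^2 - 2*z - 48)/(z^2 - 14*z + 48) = (z + 6)/(z - 6)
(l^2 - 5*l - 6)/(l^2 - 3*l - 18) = (l + 1)/(l + 3)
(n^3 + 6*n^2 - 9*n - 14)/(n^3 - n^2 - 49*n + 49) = (n^2 - n - 2)/(n^2 - 8*n + 7)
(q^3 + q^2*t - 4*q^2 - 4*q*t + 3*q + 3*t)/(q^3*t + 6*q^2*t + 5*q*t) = (q^3 + q^2*t - 4*q^2 - 4*q*t + 3*q + 3*t)/(q*t*(q^2 + 6*q + 5))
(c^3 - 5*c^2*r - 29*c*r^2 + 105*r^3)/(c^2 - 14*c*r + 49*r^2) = (-c^2 - 2*c*r + 15*r^2)/(-c + 7*r)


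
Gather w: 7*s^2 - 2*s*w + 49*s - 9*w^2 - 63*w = 7*s^2 + 49*s - 9*w^2 + w*(-2*s - 63)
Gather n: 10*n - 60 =10*n - 60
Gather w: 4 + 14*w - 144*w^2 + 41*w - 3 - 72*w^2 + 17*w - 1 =-216*w^2 + 72*w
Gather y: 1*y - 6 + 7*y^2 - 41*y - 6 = 7*y^2 - 40*y - 12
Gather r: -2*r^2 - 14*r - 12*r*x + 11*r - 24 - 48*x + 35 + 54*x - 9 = -2*r^2 + r*(-12*x - 3) + 6*x + 2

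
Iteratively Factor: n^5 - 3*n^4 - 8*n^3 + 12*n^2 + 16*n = (n + 1)*(n^4 - 4*n^3 - 4*n^2 + 16*n) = (n + 1)*(n + 2)*(n^3 - 6*n^2 + 8*n) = n*(n + 1)*(n + 2)*(n^2 - 6*n + 8) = n*(n - 4)*(n + 1)*(n + 2)*(n - 2)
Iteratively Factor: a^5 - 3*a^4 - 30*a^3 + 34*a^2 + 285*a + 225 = (a + 1)*(a^4 - 4*a^3 - 26*a^2 + 60*a + 225) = (a + 1)*(a + 3)*(a^3 - 7*a^2 - 5*a + 75) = (a - 5)*(a + 1)*(a + 3)*(a^2 - 2*a - 15) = (a - 5)^2*(a + 1)*(a + 3)*(a + 3)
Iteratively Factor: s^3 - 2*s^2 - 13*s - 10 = (s + 2)*(s^2 - 4*s - 5) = (s - 5)*(s + 2)*(s + 1)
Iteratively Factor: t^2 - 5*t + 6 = (t - 3)*(t - 2)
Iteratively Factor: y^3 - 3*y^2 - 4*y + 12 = (y - 2)*(y^2 - y - 6) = (y - 2)*(y + 2)*(y - 3)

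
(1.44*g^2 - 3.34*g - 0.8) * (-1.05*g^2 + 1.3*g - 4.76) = -1.512*g^4 + 5.379*g^3 - 10.3564*g^2 + 14.8584*g + 3.808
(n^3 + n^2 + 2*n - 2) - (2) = n^3 + n^2 + 2*n - 4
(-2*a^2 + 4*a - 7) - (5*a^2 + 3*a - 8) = -7*a^2 + a + 1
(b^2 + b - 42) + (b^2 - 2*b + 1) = 2*b^2 - b - 41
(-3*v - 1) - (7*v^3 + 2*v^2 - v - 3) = -7*v^3 - 2*v^2 - 2*v + 2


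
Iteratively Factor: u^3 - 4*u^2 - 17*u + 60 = (u - 5)*(u^2 + u - 12) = (u - 5)*(u - 3)*(u + 4)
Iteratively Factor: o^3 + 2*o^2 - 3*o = (o - 1)*(o^2 + 3*o) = o*(o - 1)*(o + 3)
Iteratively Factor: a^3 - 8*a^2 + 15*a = (a - 5)*(a^2 - 3*a) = a*(a - 5)*(a - 3)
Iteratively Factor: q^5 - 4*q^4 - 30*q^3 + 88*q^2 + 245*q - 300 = (q + 3)*(q^4 - 7*q^3 - 9*q^2 + 115*q - 100) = (q - 5)*(q + 3)*(q^3 - 2*q^2 - 19*q + 20) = (q - 5)*(q + 3)*(q + 4)*(q^2 - 6*q + 5) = (q - 5)*(q - 1)*(q + 3)*(q + 4)*(q - 5)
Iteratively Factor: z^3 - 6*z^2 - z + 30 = (z + 2)*(z^2 - 8*z + 15) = (z - 3)*(z + 2)*(z - 5)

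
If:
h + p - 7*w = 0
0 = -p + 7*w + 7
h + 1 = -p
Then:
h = -7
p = 6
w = -1/7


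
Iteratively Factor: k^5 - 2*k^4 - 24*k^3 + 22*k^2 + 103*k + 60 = (k + 4)*(k^4 - 6*k^3 + 22*k + 15) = (k - 5)*(k + 4)*(k^3 - k^2 - 5*k - 3) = (k - 5)*(k + 1)*(k + 4)*(k^2 - 2*k - 3) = (k - 5)*(k + 1)^2*(k + 4)*(k - 3)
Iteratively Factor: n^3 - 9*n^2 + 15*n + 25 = (n + 1)*(n^2 - 10*n + 25) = (n - 5)*(n + 1)*(n - 5)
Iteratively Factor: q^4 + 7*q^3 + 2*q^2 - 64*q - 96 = (q + 4)*(q^3 + 3*q^2 - 10*q - 24) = (q + 2)*(q + 4)*(q^2 + q - 12) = (q + 2)*(q + 4)^2*(q - 3)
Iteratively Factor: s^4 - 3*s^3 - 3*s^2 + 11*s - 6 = (s - 1)*(s^3 - 2*s^2 - 5*s + 6) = (s - 1)^2*(s^2 - s - 6) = (s - 1)^2*(s + 2)*(s - 3)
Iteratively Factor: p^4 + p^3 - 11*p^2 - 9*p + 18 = (p + 2)*(p^3 - p^2 - 9*p + 9) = (p - 1)*(p + 2)*(p^2 - 9) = (p - 1)*(p + 2)*(p + 3)*(p - 3)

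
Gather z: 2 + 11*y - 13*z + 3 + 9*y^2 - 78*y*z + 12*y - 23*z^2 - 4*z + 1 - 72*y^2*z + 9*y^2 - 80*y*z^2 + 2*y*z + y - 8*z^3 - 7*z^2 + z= 18*y^2 + 24*y - 8*z^3 + z^2*(-80*y - 30) + z*(-72*y^2 - 76*y - 16) + 6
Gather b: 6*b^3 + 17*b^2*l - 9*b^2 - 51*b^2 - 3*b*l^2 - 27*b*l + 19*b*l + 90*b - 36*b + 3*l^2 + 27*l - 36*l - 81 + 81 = 6*b^3 + b^2*(17*l - 60) + b*(-3*l^2 - 8*l + 54) + 3*l^2 - 9*l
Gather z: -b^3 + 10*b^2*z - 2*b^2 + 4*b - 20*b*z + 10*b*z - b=-b^3 - 2*b^2 + 3*b + z*(10*b^2 - 10*b)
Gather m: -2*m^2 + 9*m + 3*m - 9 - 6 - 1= -2*m^2 + 12*m - 16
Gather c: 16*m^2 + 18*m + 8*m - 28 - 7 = 16*m^2 + 26*m - 35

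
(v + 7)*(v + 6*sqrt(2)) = v^2 + 7*v + 6*sqrt(2)*v + 42*sqrt(2)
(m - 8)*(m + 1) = m^2 - 7*m - 8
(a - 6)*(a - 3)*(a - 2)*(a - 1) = a^4 - 12*a^3 + 47*a^2 - 72*a + 36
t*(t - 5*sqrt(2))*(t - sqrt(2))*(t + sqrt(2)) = t^4 - 5*sqrt(2)*t^3 - 2*t^2 + 10*sqrt(2)*t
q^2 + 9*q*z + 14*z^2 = (q + 2*z)*(q + 7*z)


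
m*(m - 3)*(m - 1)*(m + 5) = m^4 + m^3 - 17*m^2 + 15*m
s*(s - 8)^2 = s^3 - 16*s^2 + 64*s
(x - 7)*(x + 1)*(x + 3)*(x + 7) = x^4 + 4*x^3 - 46*x^2 - 196*x - 147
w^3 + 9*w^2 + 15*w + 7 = (w + 1)^2*(w + 7)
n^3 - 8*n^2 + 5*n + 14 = (n - 7)*(n - 2)*(n + 1)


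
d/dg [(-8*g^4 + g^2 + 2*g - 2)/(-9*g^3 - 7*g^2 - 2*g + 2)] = g*(72*g^5 + 112*g^4 + 57*g^3 - 28*g^2 - 42*g - 24)/(81*g^6 + 126*g^5 + 85*g^4 - 8*g^3 - 24*g^2 - 8*g + 4)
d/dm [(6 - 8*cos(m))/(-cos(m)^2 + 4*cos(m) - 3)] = 4*(2*cos(m) - 3)*sin(m)*cos(m)/((cos(m) - 3)^2*(cos(m) - 1)^2)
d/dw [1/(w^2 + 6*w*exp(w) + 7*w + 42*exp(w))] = (-6*w*exp(w) - 2*w - 48*exp(w) - 7)/(w^2 + 6*w*exp(w) + 7*w + 42*exp(w))^2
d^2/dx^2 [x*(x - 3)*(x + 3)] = 6*x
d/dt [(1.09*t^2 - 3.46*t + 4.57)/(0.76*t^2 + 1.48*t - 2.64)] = (4.2428*t^2 - 12.7016*t + 2.3708)/(0.5776*t^4 + 2.2496*t^3 - 1.8224*t^2 - 7.8144*t + 6.9696)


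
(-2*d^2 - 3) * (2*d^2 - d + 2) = -4*d^4 + 2*d^3 - 10*d^2 + 3*d - 6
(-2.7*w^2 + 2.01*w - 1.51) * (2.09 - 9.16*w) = 24.732*w^3 - 24.0546*w^2 + 18.0325*w - 3.1559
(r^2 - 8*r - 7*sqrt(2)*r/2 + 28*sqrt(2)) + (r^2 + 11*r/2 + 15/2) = 2*r^2 - 7*sqrt(2)*r/2 - 5*r/2 + 15/2 + 28*sqrt(2)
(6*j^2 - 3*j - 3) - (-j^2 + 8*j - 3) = 7*j^2 - 11*j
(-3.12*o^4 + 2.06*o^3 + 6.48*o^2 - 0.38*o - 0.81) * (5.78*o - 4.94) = -18.0336*o^5 + 27.3196*o^4 + 27.278*o^3 - 34.2076*o^2 - 2.8046*o + 4.0014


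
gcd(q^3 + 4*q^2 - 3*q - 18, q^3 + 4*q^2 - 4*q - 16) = q - 2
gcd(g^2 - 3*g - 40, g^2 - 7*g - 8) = g - 8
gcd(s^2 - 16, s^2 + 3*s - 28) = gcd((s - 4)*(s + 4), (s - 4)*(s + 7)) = s - 4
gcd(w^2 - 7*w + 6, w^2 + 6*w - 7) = w - 1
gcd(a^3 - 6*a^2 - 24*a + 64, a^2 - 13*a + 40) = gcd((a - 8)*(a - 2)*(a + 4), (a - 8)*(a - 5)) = a - 8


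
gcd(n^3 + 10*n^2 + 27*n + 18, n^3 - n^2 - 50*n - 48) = n^2 + 7*n + 6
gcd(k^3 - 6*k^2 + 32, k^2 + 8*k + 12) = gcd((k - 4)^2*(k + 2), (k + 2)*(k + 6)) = k + 2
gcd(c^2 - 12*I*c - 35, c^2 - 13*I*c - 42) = c - 7*I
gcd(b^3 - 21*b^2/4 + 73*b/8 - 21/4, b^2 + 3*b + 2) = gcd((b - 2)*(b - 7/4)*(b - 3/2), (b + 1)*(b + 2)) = 1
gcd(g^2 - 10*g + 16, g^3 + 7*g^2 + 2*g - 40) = g - 2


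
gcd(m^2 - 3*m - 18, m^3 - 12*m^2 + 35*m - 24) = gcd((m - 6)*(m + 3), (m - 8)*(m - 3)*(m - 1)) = 1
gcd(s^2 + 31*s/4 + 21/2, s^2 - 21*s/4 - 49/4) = s + 7/4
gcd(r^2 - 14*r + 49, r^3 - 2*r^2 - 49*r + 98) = r - 7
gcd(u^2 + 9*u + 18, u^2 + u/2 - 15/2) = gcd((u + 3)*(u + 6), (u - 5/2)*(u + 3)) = u + 3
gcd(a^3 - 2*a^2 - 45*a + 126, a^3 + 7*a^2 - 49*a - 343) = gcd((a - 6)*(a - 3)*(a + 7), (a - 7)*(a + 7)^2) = a + 7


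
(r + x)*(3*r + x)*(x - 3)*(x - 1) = 3*r^2*x^2 - 12*r^2*x + 9*r^2 + 4*r*x^3 - 16*r*x^2 + 12*r*x + x^4 - 4*x^3 + 3*x^2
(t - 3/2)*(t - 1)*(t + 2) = t^3 - t^2/2 - 7*t/2 + 3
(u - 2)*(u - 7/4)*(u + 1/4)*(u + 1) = u^4 - 5*u^3/2 - 15*u^2/16 + 55*u/16 + 7/8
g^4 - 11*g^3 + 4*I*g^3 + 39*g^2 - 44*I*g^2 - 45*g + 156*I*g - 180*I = (g - 5)*(g - 3)^2*(g + 4*I)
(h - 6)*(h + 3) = h^2 - 3*h - 18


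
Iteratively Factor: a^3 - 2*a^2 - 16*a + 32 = (a + 4)*(a^2 - 6*a + 8) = (a - 4)*(a + 4)*(a - 2)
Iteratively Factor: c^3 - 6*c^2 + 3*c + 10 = (c - 2)*(c^2 - 4*c - 5) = (c - 2)*(c + 1)*(c - 5)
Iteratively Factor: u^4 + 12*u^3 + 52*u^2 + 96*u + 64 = (u + 4)*(u^3 + 8*u^2 + 20*u + 16) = (u + 2)*(u + 4)*(u^2 + 6*u + 8) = (u + 2)^2*(u + 4)*(u + 4)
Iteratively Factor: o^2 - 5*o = (o)*(o - 5)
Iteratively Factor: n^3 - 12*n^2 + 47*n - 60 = (n - 3)*(n^2 - 9*n + 20) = (n - 4)*(n - 3)*(n - 5)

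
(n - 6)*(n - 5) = n^2 - 11*n + 30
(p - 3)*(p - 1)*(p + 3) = p^3 - p^2 - 9*p + 9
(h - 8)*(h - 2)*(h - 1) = h^3 - 11*h^2 + 26*h - 16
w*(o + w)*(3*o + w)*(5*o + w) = 15*o^3*w + 23*o^2*w^2 + 9*o*w^3 + w^4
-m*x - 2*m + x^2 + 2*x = (-m + x)*(x + 2)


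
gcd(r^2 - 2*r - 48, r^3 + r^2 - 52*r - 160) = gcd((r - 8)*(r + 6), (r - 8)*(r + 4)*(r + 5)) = r - 8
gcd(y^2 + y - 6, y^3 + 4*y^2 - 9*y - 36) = y + 3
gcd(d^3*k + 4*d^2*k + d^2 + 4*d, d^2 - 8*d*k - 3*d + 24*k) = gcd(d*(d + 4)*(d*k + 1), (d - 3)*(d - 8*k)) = 1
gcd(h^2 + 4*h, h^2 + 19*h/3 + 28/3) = h + 4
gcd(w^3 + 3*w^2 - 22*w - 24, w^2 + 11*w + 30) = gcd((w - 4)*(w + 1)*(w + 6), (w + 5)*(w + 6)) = w + 6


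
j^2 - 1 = (j - 1)*(j + 1)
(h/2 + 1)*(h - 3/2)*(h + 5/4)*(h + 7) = h^4/2 + 35*h^3/8 + 79*h^2/16 - 163*h/16 - 105/8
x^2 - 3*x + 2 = (x - 2)*(x - 1)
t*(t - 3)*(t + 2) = t^3 - t^2 - 6*t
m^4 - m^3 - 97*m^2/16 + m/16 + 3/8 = (m - 3)*(m - 1/4)*(m + 1/4)*(m + 2)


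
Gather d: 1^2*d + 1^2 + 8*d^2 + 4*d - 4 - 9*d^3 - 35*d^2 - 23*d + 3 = -9*d^3 - 27*d^2 - 18*d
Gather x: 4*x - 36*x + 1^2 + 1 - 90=-32*x - 88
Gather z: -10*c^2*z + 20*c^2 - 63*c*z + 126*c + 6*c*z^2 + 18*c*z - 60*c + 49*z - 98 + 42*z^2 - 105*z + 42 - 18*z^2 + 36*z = 20*c^2 + 66*c + z^2*(6*c + 24) + z*(-10*c^2 - 45*c - 20) - 56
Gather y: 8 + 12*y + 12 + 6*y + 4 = 18*y + 24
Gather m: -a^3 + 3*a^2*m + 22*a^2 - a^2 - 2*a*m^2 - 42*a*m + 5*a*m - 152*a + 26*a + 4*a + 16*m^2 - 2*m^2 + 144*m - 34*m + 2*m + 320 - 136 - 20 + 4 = -a^3 + 21*a^2 - 122*a + m^2*(14 - 2*a) + m*(3*a^2 - 37*a + 112) + 168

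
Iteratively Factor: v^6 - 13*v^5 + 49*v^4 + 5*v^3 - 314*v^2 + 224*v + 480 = (v - 4)*(v^5 - 9*v^4 + 13*v^3 + 57*v^2 - 86*v - 120) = (v - 5)*(v - 4)*(v^4 - 4*v^3 - 7*v^2 + 22*v + 24) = (v - 5)*(v - 4)*(v + 1)*(v^3 - 5*v^2 - 2*v + 24) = (v - 5)*(v - 4)*(v + 1)*(v + 2)*(v^2 - 7*v + 12) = (v - 5)*(v - 4)*(v - 3)*(v + 1)*(v + 2)*(v - 4)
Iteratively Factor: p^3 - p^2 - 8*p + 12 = (p - 2)*(p^2 + p - 6) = (p - 2)*(p + 3)*(p - 2)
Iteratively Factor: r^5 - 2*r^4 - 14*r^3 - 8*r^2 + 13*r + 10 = (r + 1)*(r^4 - 3*r^3 - 11*r^2 + 3*r + 10) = (r + 1)*(r + 2)*(r^3 - 5*r^2 - r + 5) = (r + 1)^2*(r + 2)*(r^2 - 6*r + 5) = (r - 1)*(r + 1)^2*(r + 2)*(r - 5)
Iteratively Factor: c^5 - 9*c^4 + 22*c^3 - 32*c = (c + 1)*(c^4 - 10*c^3 + 32*c^2 - 32*c) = (c - 4)*(c + 1)*(c^3 - 6*c^2 + 8*c) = (c - 4)*(c - 2)*(c + 1)*(c^2 - 4*c) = (c - 4)^2*(c - 2)*(c + 1)*(c)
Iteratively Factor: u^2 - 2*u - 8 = (u - 4)*(u + 2)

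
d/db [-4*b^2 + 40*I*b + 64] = -8*b + 40*I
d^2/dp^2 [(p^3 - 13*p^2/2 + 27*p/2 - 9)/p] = 2 - 18/p^3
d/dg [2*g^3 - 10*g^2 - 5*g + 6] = 6*g^2 - 20*g - 5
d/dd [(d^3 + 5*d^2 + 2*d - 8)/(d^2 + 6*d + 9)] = (d^3 + 9*d^2 + 28*d + 22)/(d^3 + 9*d^2 + 27*d + 27)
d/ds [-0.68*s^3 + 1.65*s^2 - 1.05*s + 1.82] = -2.04*s^2 + 3.3*s - 1.05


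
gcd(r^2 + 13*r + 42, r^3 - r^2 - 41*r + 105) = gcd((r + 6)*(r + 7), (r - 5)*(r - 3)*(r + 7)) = r + 7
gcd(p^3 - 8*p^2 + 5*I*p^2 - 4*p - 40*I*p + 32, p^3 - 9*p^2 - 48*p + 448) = p - 8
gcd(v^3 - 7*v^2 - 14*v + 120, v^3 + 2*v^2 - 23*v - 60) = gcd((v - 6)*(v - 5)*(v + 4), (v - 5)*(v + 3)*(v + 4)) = v^2 - v - 20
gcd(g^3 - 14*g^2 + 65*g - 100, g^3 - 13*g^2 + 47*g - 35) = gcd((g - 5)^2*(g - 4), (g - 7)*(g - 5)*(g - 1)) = g - 5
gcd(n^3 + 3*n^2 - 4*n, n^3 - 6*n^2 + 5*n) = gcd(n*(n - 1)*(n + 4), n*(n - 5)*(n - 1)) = n^2 - n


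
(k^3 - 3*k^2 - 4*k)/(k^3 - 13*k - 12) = k/(k + 3)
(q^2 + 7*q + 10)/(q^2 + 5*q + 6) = (q + 5)/(q + 3)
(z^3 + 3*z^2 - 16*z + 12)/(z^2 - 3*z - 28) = (-z^3 - 3*z^2 + 16*z - 12)/(-z^2 + 3*z + 28)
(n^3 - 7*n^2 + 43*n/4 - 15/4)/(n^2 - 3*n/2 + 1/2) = (2*n^2 - 13*n + 15)/(2*(n - 1))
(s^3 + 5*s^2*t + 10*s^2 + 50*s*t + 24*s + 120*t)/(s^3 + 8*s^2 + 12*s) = (s^2 + 5*s*t + 4*s + 20*t)/(s*(s + 2))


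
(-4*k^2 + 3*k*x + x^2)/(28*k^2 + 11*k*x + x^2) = (-k + x)/(7*k + x)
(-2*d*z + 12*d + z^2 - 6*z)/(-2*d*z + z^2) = (z - 6)/z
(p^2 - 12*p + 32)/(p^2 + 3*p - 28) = (p - 8)/(p + 7)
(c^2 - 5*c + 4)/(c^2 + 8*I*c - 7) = (c^2 - 5*c + 4)/(c^2 + 8*I*c - 7)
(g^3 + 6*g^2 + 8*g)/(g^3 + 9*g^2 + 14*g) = (g + 4)/(g + 7)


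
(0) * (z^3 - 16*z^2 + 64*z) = 0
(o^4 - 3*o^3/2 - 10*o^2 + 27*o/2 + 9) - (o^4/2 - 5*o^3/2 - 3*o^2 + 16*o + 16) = o^4/2 + o^3 - 7*o^2 - 5*o/2 - 7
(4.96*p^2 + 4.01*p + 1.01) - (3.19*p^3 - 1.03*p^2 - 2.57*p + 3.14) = -3.19*p^3 + 5.99*p^2 + 6.58*p - 2.13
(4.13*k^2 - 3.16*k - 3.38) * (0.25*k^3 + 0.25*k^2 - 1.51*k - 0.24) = 1.0325*k^5 + 0.2425*k^4 - 7.8713*k^3 + 2.9354*k^2 + 5.8622*k + 0.8112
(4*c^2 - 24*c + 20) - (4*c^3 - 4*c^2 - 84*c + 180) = -4*c^3 + 8*c^2 + 60*c - 160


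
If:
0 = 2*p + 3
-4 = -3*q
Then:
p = -3/2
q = 4/3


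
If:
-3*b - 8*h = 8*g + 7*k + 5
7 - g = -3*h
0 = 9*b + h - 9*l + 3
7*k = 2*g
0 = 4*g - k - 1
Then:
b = 400/117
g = 7/26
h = -175/78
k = 1/13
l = 2459/702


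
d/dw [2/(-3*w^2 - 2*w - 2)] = 4*(3*w + 1)/(3*w^2 + 2*w + 2)^2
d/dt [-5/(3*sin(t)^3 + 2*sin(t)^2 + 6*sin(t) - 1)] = 80*(9*sin(t)^2 + 4*sin(t) + 6)*cos(t)/(-33*sin(t) + 3*sin(3*t) + 4*cos(2*t))^2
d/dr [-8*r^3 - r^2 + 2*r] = -24*r^2 - 2*r + 2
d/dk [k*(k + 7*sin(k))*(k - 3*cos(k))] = k*(k + 7*sin(k))*(3*sin(k) + 1) + k*(k - 3*cos(k))*(7*cos(k) + 1) + (k + 7*sin(k))*(k - 3*cos(k))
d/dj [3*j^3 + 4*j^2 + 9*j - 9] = 9*j^2 + 8*j + 9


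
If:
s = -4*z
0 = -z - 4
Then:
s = 16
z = -4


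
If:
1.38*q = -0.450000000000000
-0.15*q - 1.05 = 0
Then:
No Solution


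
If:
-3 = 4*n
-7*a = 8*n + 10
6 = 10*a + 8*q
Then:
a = -4/7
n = -3/4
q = 41/28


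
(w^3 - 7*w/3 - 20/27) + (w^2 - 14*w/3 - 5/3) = w^3 + w^2 - 7*w - 65/27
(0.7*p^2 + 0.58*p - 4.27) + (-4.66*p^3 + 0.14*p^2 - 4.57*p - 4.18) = -4.66*p^3 + 0.84*p^2 - 3.99*p - 8.45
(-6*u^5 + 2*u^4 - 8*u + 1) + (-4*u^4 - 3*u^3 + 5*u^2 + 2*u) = -6*u^5 - 2*u^4 - 3*u^3 + 5*u^2 - 6*u + 1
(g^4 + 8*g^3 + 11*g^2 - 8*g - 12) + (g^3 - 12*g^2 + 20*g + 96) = g^4 + 9*g^3 - g^2 + 12*g + 84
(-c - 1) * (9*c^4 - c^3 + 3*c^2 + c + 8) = -9*c^5 - 8*c^4 - 2*c^3 - 4*c^2 - 9*c - 8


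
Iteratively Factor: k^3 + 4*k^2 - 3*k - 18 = (k + 3)*(k^2 + k - 6) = (k + 3)^2*(k - 2)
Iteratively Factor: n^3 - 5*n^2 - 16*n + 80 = (n - 4)*(n^2 - n - 20) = (n - 4)*(n + 4)*(n - 5)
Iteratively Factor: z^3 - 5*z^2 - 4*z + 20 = (z + 2)*(z^2 - 7*z + 10) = (z - 5)*(z + 2)*(z - 2)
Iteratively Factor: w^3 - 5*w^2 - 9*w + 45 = (w - 5)*(w^2 - 9) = (w - 5)*(w + 3)*(w - 3)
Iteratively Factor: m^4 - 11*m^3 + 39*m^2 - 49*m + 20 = (m - 4)*(m^3 - 7*m^2 + 11*m - 5) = (m - 4)*(m - 1)*(m^2 - 6*m + 5) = (m - 5)*(m - 4)*(m - 1)*(m - 1)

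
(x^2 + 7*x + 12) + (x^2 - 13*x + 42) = 2*x^2 - 6*x + 54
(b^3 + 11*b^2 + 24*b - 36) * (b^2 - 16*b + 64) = b^5 - 5*b^4 - 88*b^3 + 284*b^2 + 2112*b - 2304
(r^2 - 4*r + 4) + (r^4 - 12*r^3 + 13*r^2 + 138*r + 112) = r^4 - 12*r^3 + 14*r^2 + 134*r + 116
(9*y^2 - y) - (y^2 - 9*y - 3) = 8*y^2 + 8*y + 3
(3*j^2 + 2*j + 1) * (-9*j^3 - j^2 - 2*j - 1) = -27*j^5 - 21*j^4 - 17*j^3 - 8*j^2 - 4*j - 1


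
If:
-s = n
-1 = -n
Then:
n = 1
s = -1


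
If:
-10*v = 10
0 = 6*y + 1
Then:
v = -1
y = -1/6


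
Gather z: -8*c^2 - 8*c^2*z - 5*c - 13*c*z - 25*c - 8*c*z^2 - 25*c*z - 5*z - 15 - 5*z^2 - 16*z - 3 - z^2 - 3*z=-8*c^2 - 30*c + z^2*(-8*c - 6) + z*(-8*c^2 - 38*c - 24) - 18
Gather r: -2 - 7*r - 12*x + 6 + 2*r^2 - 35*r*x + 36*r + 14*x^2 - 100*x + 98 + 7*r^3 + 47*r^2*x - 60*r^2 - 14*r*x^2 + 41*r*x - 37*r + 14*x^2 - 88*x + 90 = 7*r^3 + r^2*(47*x - 58) + r*(-14*x^2 + 6*x - 8) + 28*x^2 - 200*x + 192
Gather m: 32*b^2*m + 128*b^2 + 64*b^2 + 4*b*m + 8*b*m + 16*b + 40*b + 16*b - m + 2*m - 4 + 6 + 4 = 192*b^2 + 72*b + m*(32*b^2 + 12*b + 1) + 6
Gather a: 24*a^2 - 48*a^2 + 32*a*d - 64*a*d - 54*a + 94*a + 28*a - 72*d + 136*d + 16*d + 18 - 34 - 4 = -24*a^2 + a*(68 - 32*d) + 80*d - 20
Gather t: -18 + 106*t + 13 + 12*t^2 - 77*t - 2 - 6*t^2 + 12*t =6*t^2 + 41*t - 7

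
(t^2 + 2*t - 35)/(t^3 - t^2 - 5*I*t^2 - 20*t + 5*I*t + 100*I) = (t + 7)/(t^2 + t*(4 - 5*I) - 20*I)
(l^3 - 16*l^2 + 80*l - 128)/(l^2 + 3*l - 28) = (l^2 - 12*l + 32)/(l + 7)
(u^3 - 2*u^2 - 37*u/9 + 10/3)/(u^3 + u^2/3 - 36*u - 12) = (9*u^3 - 18*u^2 - 37*u + 30)/(3*(3*u^3 + u^2 - 108*u - 36))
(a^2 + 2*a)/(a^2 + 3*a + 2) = a/(a + 1)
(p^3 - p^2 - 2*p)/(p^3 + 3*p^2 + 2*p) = (p - 2)/(p + 2)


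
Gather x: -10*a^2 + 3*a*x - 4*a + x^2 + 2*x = -10*a^2 - 4*a + x^2 + x*(3*a + 2)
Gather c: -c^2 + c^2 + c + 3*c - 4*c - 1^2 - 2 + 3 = 0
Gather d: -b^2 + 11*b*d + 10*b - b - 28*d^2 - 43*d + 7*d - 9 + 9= -b^2 + 9*b - 28*d^2 + d*(11*b - 36)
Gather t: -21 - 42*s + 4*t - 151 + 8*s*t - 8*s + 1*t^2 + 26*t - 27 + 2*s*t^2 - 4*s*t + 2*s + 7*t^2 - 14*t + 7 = -48*s + t^2*(2*s + 8) + t*(4*s + 16) - 192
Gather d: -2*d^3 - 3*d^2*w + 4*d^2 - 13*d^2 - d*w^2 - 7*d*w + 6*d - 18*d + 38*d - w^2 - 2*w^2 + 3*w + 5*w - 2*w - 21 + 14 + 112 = -2*d^3 + d^2*(-3*w - 9) + d*(-w^2 - 7*w + 26) - 3*w^2 + 6*w + 105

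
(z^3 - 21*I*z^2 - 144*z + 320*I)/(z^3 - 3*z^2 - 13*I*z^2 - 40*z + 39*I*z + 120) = (z - 8*I)/(z - 3)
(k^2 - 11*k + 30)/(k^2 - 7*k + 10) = (k - 6)/(k - 2)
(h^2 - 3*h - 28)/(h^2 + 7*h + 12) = (h - 7)/(h + 3)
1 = 1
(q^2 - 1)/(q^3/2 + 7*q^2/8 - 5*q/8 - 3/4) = 8*(q + 1)/(4*q^2 + 11*q + 6)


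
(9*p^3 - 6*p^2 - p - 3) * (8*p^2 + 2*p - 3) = 72*p^5 - 30*p^4 - 47*p^3 - 8*p^2 - 3*p + 9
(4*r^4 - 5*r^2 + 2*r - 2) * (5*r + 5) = 20*r^5 + 20*r^4 - 25*r^3 - 15*r^2 - 10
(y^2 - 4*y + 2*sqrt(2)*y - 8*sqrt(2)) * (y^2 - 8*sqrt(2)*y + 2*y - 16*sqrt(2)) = y^4 - 6*sqrt(2)*y^3 - 2*y^3 - 40*y^2 + 12*sqrt(2)*y^2 + 64*y + 48*sqrt(2)*y + 256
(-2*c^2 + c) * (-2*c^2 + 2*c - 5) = 4*c^4 - 6*c^3 + 12*c^2 - 5*c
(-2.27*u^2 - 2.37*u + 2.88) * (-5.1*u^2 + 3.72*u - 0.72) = 11.577*u^4 + 3.6426*u^3 - 21.87*u^2 + 12.42*u - 2.0736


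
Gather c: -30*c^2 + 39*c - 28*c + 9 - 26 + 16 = -30*c^2 + 11*c - 1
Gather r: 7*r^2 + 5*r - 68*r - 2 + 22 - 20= 7*r^2 - 63*r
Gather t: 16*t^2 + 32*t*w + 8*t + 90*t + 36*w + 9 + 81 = 16*t^2 + t*(32*w + 98) + 36*w + 90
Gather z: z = z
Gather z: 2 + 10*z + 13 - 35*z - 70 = -25*z - 55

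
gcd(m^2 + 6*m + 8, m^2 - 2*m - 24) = m + 4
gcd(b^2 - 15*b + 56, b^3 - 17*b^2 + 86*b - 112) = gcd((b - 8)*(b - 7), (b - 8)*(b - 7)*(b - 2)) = b^2 - 15*b + 56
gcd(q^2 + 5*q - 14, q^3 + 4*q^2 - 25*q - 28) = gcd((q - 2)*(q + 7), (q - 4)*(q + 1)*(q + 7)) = q + 7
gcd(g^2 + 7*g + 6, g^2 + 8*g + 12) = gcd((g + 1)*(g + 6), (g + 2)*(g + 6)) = g + 6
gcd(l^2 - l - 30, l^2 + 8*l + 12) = 1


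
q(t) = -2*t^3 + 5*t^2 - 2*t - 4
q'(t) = -6*t^2 + 10*t - 2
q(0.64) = -3.76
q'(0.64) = 1.94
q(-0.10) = -3.75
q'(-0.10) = -3.06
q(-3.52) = 152.22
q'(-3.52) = -111.54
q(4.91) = -130.02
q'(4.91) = -97.55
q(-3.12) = 111.65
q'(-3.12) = -91.61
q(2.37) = -7.28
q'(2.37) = -12.00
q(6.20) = -300.86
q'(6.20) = -170.64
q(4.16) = -69.77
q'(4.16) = -64.23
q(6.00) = -268.00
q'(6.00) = -158.00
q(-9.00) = 1877.00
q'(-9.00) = -578.00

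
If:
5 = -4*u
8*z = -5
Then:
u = -5/4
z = -5/8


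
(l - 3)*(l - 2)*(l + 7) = l^3 + 2*l^2 - 29*l + 42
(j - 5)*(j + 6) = j^2 + j - 30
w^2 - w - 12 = (w - 4)*(w + 3)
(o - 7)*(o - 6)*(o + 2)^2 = o^4 - 9*o^3 - 6*o^2 + 116*o + 168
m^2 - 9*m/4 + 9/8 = (m - 3/2)*(m - 3/4)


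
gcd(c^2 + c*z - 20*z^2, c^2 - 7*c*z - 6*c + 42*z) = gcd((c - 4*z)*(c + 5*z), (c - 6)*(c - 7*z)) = 1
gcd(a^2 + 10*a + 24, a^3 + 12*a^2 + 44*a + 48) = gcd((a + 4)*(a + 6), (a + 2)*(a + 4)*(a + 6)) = a^2 + 10*a + 24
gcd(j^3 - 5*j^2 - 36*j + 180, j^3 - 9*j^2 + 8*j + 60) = j^2 - 11*j + 30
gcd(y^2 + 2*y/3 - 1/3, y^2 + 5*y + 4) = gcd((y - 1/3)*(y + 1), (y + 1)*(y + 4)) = y + 1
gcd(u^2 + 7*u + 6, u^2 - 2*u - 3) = u + 1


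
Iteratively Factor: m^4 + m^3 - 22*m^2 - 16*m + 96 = (m - 2)*(m^3 + 3*m^2 - 16*m - 48) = (m - 2)*(m + 3)*(m^2 - 16) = (m - 2)*(m + 3)*(m + 4)*(m - 4)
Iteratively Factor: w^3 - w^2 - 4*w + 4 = (w + 2)*(w^2 - 3*w + 2) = (w - 1)*(w + 2)*(w - 2)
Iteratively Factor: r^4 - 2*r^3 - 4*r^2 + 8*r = (r - 2)*(r^3 - 4*r) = r*(r - 2)*(r^2 - 4) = r*(r - 2)^2*(r + 2)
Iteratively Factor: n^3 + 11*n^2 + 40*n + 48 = (n + 3)*(n^2 + 8*n + 16) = (n + 3)*(n + 4)*(n + 4)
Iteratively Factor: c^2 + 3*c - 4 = (c - 1)*(c + 4)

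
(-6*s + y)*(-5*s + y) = 30*s^2 - 11*s*y + y^2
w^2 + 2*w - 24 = (w - 4)*(w + 6)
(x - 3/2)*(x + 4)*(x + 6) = x^3 + 17*x^2/2 + 9*x - 36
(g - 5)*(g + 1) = g^2 - 4*g - 5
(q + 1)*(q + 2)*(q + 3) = q^3 + 6*q^2 + 11*q + 6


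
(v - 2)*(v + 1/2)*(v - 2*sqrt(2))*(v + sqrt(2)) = v^4 - 3*v^3/2 - sqrt(2)*v^3 - 5*v^2 + 3*sqrt(2)*v^2/2 + sqrt(2)*v + 6*v + 4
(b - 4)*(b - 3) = b^2 - 7*b + 12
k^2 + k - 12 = (k - 3)*(k + 4)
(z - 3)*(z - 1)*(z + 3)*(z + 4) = z^4 + 3*z^3 - 13*z^2 - 27*z + 36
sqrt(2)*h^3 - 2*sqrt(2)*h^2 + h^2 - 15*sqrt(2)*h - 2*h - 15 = (h - 5)*(h + 3)*(sqrt(2)*h + 1)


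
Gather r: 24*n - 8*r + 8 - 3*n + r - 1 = 21*n - 7*r + 7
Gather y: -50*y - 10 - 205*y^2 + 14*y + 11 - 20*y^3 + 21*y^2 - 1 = -20*y^3 - 184*y^2 - 36*y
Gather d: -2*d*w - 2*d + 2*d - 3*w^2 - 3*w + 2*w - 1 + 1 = -2*d*w - 3*w^2 - w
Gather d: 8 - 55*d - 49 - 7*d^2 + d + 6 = -7*d^2 - 54*d - 35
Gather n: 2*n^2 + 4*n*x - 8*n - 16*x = 2*n^2 + n*(4*x - 8) - 16*x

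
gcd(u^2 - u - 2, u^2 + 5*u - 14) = u - 2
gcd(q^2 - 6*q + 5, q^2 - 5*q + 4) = q - 1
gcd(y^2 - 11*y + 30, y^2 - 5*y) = y - 5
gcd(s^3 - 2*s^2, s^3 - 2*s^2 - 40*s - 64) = 1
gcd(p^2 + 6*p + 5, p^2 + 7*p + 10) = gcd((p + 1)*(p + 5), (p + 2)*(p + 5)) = p + 5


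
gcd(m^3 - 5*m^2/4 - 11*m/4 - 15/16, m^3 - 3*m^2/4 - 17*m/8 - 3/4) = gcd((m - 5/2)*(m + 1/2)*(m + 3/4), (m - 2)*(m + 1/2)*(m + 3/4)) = m^2 + 5*m/4 + 3/8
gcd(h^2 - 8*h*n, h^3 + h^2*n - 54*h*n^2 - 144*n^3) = h - 8*n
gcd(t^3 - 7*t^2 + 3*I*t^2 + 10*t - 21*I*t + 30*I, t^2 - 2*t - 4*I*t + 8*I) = t - 2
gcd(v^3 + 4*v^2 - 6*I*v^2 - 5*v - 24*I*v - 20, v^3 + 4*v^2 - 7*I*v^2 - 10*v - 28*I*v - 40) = v^2 + v*(4 - 5*I) - 20*I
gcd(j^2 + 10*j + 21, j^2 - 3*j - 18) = j + 3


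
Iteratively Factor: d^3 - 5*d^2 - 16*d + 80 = (d - 4)*(d^2 - d - 20) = (d - 5)*(d - 4)*(d + 4)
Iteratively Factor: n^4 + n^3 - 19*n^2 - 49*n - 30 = (n + 1)*(n^3 - 19*n - 30) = (n + 1)*(n + 2)*(n^2 - 2*n - 15) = (n - 5)*(n + 1)*(n + 2)*(n + 3)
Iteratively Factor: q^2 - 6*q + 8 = (q - 4)*(q - 2)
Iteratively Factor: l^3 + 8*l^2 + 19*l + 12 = (l + 4)*(l^2 + 4*l + 3) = (l + 1)*(l + 4)*(l + 3)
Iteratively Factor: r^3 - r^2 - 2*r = (r)*(r^2 - r - 2) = r*(r + 1)*(r - 2)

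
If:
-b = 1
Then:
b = -1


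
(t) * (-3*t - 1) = -3*t^2 - t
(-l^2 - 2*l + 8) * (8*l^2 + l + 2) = -8*l^4 - 17*l^3 + 60*l^2 + 4*l + 16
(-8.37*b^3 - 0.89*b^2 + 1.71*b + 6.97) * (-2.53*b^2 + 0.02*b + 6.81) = 21.1761*b^5 + 2.0843*b^4 - 61.3438*b^3 - 23.6608*b^2 + 11.7845*b + 47.4657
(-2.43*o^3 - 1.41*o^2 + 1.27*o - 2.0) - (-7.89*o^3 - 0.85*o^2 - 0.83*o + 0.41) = 5.46*o^3 - 0.56*o^2 + 2.1*o - 2.41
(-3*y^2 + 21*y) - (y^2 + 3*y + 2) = -4*y^2 + 18*y - 2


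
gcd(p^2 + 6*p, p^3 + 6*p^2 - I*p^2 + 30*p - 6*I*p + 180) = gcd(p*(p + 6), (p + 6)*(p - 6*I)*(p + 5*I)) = p + 6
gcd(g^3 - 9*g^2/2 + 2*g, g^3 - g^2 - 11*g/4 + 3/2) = g - 1/2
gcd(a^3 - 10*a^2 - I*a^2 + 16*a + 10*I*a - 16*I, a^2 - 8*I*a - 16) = 1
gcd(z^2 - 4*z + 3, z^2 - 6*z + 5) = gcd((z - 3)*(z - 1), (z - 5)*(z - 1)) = z - 1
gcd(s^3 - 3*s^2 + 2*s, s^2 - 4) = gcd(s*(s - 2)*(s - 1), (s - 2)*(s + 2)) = s - 2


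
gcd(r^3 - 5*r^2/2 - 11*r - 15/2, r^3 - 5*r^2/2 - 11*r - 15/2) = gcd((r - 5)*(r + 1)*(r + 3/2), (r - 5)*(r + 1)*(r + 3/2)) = r^3 - 5*r^2/2 - 11*r - 15/2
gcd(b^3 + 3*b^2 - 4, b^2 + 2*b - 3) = b - 1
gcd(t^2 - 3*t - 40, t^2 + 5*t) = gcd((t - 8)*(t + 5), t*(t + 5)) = t + 5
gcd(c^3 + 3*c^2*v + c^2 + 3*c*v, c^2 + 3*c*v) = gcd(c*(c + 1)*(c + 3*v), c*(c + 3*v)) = c^2 + 3*c*v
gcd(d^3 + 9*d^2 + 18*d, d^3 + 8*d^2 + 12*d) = d^2 + 6*d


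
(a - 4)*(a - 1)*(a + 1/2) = a^3 - 9*a^2/2 + 3*a/2 + 2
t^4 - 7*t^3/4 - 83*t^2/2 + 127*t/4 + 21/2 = (t - 7)*(t - 1)*(t + 1/4)*(t + 6)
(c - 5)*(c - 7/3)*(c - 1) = c^3 - 25*c^2/3 + 19*c - 35/3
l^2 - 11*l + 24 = (l - 8)*(l - 3)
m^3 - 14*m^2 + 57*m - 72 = (m - 8)*(m - 3)^2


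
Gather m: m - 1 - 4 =m - 5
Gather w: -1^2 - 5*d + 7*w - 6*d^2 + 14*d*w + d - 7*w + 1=-6*d^2 + 14*d*w - 4*d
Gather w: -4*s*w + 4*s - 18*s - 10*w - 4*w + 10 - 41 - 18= -14*s + w*(-4*s - 14) - 49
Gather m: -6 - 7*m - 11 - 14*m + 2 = -21*m - 15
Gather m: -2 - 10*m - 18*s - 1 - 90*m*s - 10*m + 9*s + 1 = m*(-90*s - 20) - 9*s - 2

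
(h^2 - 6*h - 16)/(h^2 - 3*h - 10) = (h - 8)/(h - 5)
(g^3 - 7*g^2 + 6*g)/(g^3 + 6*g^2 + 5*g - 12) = g*(g - 6)/(g^2 + 7*g + 12)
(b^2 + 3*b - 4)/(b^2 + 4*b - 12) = (b^2 + 3*b - 4)/(b^2 + 4*b - 12)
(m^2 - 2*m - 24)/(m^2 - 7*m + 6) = (m + 4)/(m - 1)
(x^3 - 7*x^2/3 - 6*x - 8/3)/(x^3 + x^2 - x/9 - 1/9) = 3*(3*x^2 - 10*x - 8)/(9*x^2 - 1)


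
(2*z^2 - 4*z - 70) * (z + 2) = 2*z^3 - 78*z - 140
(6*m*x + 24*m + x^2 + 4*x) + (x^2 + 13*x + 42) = 6*m*x + 24*m + 2*x^2 + 17*x + 42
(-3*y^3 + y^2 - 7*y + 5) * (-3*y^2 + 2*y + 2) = 9*y^5 - 9*y^4 + 17*y^3 - 27*y^2 - 4*y + 10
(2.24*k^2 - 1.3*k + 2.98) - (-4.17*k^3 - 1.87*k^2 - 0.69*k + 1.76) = 4.17*k^3 + 4.11*k^2 - 0.61*k + 1.22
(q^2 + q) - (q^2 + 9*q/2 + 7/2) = -7*q/2 - 7/2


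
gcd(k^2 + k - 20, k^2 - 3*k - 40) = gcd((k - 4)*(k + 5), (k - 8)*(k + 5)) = k + 5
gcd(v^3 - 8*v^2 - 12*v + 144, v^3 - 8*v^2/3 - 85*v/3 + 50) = v - 6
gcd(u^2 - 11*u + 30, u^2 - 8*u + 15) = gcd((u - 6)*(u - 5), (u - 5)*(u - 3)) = u - 5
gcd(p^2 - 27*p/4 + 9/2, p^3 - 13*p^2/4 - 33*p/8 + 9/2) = p - 3/4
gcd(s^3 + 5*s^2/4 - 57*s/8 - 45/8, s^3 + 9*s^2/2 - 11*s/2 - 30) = s^2 + s/2 - 15/2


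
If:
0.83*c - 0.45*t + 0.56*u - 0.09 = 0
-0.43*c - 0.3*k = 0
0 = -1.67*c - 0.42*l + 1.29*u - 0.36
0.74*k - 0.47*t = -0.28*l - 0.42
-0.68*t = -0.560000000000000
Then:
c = 0.15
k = -0.21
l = 0.43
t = 0.82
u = 0.61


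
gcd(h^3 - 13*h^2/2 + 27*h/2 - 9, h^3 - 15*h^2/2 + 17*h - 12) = h^2 - 7*h/2 + 3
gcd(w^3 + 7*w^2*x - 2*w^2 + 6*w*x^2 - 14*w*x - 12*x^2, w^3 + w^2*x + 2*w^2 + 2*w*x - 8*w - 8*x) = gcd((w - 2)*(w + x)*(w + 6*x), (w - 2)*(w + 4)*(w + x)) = w^2 + w*x - 2*w - 2*x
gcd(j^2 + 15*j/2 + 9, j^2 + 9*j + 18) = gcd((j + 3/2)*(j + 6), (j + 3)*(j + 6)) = j + 6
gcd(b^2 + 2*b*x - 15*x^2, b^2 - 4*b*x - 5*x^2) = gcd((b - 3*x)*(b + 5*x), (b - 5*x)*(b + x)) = 1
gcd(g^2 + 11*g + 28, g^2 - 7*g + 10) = 1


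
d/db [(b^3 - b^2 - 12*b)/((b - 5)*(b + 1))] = (b^4 - 8*b^3 + b^2 + 10*b + 60)/(b^4 - 8*b^3 + 6*b^2 + 40*b + 25)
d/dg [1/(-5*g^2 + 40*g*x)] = 2*(g - 4*x)/(5*g^2*(g - 8*x)^2)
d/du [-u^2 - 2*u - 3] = -2*u - 2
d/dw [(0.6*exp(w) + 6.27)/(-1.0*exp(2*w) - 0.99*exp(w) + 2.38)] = (0.6*exp(2*w) + 12.54*exp(w) + 7.6353)*exp(w)/(1.0*exp(4*w) + 1.98*exp(3*w) - 3.7799*exp(2*w) - 4.7124*exp(w) + 5.6644)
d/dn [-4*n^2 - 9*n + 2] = -8*n - 9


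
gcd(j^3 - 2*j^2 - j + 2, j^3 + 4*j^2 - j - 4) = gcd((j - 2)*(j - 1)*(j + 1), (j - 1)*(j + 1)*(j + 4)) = j^2 - 1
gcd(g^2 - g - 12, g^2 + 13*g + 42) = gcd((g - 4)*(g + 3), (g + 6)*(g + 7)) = 1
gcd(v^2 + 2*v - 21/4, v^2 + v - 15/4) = v - 3/2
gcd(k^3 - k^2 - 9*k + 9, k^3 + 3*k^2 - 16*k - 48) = k + 3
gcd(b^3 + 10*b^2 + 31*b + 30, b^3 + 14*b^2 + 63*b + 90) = b^2 + 8*b + 15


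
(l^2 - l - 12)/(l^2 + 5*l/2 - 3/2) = 2*(l - 4)/(2*l - 1)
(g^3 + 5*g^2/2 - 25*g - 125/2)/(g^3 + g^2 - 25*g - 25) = (g + 5/2)/(g + 1)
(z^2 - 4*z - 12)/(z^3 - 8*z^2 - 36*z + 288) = (z + 2)/(z^2 - 2*z - 48)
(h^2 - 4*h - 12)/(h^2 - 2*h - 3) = (-h^2 + 4*h + 12)/(-h^2 + 2*h + 3)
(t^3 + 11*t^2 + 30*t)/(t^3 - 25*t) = (t + 6)/(t - 5)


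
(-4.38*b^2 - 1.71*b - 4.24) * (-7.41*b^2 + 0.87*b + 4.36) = 32.4558*b^4 + 8.8605*b^3 + 10.8339*b^2 - 11.1444*b - 18.4864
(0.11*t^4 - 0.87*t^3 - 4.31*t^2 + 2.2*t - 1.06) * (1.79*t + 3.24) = 0.1969*t^5 - 1.2009*t^4 - 10.5337*t^3 - 10.0264*t^2 + 5.2306*t - 3.4344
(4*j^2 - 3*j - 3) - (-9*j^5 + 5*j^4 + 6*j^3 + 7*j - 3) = 9*j^5 - 5*j^4 - 6*j^3 + 4*j^2 - 10*j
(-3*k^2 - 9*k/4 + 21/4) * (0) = 0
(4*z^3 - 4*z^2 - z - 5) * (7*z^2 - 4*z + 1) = 28*z^5 - 44*z^4 + 13*z^3 - 35*z^2 + 19*z - 5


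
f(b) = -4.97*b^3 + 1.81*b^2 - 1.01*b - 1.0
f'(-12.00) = -2191.49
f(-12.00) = 8859.92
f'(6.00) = -516.05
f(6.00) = -1015.42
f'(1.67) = -36.55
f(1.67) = -20.79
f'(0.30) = -1.27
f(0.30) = -1.27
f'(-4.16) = -274.10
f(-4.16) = 392.32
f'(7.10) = -726.92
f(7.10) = -1695.75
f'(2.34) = -74.18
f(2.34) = -57.13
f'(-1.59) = -44.46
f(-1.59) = 25.16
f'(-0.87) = -15.44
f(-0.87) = 4.52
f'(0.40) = -1.95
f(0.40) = -1.43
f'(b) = -14.91*b^2 + 3.62*b - 1.01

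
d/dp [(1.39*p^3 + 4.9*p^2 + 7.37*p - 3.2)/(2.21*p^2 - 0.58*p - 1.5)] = (3.0719*p^4 - 1.6124*p^3 - 25.3847*p^2 - 0.556000000000004*p - 12.911)/(4.8841*p^4 - 2.5636*p^3 - 6.2936*p^2 + 1.74*p + 2.25)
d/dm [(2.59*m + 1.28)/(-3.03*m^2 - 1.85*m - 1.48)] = (7.8477*m^2 + 7.7568*m - 1.4652)/(9.1809*m^4 + 11.211*m^3 + 12.3913*m^2 + 5.476*m + 2.1904)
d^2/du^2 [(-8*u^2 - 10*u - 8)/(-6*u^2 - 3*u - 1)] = 4*(108*u^3 + 360*u^2 + 126*u + 1)/(216*u^6 + 324*u^5 + 270*u^4 + 135*u^3 + 45*u^2 + 9*u + 1)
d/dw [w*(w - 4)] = 2*w - 4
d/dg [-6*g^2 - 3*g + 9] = -12*g - 3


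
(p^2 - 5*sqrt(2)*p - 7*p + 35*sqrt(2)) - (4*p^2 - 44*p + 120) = -3*p^2 - 5*sqrt(2)*p + 37*p - 120 + 35*sqrt(2)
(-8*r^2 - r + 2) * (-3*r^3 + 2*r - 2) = 24*r^5 + 3*r^4 - 22*r^3 + 14*r^2 + 6*r - 4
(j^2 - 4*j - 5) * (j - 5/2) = j^3 - 13*j^2/2 + 5*j + 25/2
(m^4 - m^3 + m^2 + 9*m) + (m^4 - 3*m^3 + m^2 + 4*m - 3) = 2*m^4 - 4*m^3 + 2*m^2 + 13*m - 3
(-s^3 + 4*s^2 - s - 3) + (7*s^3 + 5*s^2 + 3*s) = 6*s^3 + 9*s^2 + 2*s - 3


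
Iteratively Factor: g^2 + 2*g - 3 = (g - 1)*(g + 3)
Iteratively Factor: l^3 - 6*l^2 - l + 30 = (l + 2)*(l^2 - 8*l + 15) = (l - 5)*(l + 2)*(l - 3)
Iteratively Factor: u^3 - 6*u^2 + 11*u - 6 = (u - 2)*(u^2 - 4*u + 3) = (u - 3)*(u - 2)*(u - 1)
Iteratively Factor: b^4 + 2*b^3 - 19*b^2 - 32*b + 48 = (b + 3)*(b^3 - b^2 - 16*b + 16) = (b - 4)*(b + 3)*(b^2 + 3*b - 4) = (b - 4)*(b + 3)*(b + 4)*(b - 1)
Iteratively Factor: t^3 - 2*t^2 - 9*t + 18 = (t - 3)*(t^2 + t - 6) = (t - 3)*(t + 3)*(t - 2)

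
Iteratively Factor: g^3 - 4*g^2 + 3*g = (g - 1)*(g^2 - 3*g) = g*(g - 1)*(g - 3)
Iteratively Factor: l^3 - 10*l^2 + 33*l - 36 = (l - 4)*(l^2 - 6*l + 9) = (l - 4)*(l - 3)*(l - 3)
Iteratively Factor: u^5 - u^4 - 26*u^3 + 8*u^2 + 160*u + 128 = (u + 4)*(u^4 - 5*u^3 - 6*u^2 + 32*u + 32) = (u - 4)*(u + 4)*(u^3 - u^2 - 10*u - 8) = (u - 4)*(u + 1)*(u + 4)*(u^2 - 2*u - 8) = (u - 4)*(u + 1)*(u + 2)*(u + 4)*(u - 4)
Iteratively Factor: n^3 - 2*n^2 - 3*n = (n)*(n^2 - 2*n - 3) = n*(n - 3)*(n + 1)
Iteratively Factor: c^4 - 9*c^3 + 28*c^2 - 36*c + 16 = (c - 4)*(c^3 - 5*c^2 + 8*c - 4) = (c - 4)*(c - 2)*(c^2 - 3*c + 2) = (c - 4)*(c - 2)^2*(c - 1)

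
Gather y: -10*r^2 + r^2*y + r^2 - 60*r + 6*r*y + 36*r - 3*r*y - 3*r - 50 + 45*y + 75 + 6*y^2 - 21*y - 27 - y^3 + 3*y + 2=-9*r^2 - 27*r - y^3 + 6*y^2 + y*(r^2 + 3*r + 27)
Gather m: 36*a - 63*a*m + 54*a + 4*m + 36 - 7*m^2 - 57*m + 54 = 90*a - 7*m^2 + m*(-63*a - 53) + 90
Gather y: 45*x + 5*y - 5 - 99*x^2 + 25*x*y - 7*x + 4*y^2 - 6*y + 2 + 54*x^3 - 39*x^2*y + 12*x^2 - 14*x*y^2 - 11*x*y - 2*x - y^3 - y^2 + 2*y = 54*x^3 - 87*x^2 + 36*x - y^3 + y^2*(3 - 14*x) + y*(-39*x^2 + 14*x + 1) - 3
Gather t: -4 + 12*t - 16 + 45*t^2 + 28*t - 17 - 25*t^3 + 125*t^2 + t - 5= -25*t^3 + 170*t^2 + 41*t - 42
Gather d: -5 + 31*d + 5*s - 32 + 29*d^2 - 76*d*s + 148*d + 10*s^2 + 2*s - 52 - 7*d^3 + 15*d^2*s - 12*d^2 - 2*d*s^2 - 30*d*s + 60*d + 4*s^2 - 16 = -7*d^3 + d^2*(15*s + 17) + d*(-2*s^2 - 106*s + 239) + 14*s^2 + 7*s - 105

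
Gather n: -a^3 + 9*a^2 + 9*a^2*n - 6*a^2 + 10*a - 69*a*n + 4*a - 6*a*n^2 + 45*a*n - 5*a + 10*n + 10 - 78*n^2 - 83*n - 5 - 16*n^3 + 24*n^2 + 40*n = -a^3 + 3*a^2 + 9*a - 16*n^3 + n^2*(-6*a - 54) + n*(9*a^2 - 24*a - 33) + 5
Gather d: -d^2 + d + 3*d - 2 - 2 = -d^2 + 4*d - 4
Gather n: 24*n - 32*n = -8*n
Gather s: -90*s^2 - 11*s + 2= -90*s^2 - 11*s + 2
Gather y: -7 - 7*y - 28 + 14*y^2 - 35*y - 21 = 14*y^2 - 42*y - 56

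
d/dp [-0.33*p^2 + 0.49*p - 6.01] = 0.49 - 0.66*p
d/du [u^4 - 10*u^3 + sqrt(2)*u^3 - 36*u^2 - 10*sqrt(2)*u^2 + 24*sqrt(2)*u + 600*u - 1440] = 4*u^3 - 30*u^2 + 3*sqrt(2)*u^2 - 72*u - 20*sqrt(2)*u + 24*sqrt(2) + 600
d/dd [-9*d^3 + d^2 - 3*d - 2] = -27*d^2 + 2*d - 3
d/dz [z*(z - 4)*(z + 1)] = 3*z^2 - 6*z - 4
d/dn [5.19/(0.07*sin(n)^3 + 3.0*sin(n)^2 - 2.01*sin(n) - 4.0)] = (-1.0899*sin(n)^2 - 31.14*sin(n) + 10.4319)*cos(n)/(0.07*sin(n)^3 + 3.0*sin(n)^2 - 2.01*sin(n) - 4.0)^2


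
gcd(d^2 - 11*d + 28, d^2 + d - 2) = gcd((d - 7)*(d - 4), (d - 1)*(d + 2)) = 1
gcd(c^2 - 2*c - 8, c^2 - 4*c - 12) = c + 2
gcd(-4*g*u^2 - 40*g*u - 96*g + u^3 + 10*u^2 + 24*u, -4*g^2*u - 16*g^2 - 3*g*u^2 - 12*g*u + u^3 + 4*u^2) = -4*g*u - 16*g + u^2 + 4*u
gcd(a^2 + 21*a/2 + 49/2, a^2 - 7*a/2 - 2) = 1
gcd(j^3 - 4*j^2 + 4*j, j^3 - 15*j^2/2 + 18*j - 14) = j^2 - 4*j + 4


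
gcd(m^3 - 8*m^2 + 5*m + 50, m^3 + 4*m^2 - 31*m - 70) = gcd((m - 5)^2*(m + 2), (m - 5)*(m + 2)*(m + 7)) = m^2 - 3*m - 10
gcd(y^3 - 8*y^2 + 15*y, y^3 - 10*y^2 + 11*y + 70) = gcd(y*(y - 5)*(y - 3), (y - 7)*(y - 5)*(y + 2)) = y - 5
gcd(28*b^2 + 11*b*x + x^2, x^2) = 1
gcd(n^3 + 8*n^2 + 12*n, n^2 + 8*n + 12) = n^2 + 8*n + 12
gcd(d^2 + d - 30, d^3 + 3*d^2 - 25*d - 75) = d - 5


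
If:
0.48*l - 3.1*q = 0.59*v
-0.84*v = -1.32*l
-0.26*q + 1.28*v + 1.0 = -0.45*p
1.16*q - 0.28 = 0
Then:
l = -1.67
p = 5.40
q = 0.24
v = -2.63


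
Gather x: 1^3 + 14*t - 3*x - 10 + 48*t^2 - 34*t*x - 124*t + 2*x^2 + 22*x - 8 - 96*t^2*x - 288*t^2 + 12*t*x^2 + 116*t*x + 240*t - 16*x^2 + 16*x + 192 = -240*t^2 + 130*t + x^2*(12*t - 14) + x*(-96*t^2 + 82*t + 35) + 175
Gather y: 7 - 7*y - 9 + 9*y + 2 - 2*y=0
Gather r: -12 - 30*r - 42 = -30*r - 54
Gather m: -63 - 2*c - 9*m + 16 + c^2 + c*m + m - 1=c^2 - 2*c + m*(c - 8) - 48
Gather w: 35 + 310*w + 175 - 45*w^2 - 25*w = -45*w^2 + 285*w + 210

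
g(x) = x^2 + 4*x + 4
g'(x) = 2*x + 4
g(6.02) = 64.32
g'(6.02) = 16.04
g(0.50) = 6.25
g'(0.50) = 5.00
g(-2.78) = 0.61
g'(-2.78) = -1.56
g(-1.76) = 0.06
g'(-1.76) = 0.48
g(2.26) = 18.15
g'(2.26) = 8.52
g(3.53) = 30.58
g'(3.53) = 11.06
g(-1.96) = 0.00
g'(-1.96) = 0.08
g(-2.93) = 0.86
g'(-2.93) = -1.86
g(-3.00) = 1.00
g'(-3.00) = -2.00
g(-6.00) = 16.00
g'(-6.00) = -8.00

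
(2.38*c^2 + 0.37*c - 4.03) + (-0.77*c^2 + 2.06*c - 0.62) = 1.61*c^2 + 2.43*c - 4.65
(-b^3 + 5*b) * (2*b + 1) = -2*b^4 - b^3 + 10*b^2 + 5*b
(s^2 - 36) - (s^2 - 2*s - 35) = 2*s - 1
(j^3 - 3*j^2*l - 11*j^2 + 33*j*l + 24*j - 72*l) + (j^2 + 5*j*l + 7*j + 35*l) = j^3 - 3*j^2*l - 10*j^2 + 38*j*l + 31*j - 37*l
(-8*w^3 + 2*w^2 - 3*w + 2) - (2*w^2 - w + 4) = -8*w^3 - 2*w - 2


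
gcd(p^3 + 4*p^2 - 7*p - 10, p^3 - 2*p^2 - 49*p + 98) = p - 2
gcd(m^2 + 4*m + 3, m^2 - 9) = m + 3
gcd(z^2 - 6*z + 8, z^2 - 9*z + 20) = z - 4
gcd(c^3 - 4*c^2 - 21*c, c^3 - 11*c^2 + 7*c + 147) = c^2 - 4*c - 21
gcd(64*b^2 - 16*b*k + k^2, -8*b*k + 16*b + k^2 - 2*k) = 8*b - k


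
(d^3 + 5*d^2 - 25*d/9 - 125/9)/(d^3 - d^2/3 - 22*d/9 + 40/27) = 3*(3*d^2 + 10*d - 25)/(9*d^2 - 18*d + 8)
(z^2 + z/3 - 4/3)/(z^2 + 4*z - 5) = (z + 4/3)/(z + 5)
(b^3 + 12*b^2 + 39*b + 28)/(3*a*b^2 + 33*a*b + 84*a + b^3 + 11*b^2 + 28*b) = (b + 1)/(3*a + b)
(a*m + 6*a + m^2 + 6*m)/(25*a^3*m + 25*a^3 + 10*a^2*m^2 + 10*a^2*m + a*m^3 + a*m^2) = (a*m + 6*a + m^2 + 6*m)/(a*(25*a^2*m + 25*a^2 + 10*a*m^2 + 10*a*m + m^3 + m^2))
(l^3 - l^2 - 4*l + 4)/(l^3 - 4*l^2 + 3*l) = (l^2 - 4)/(l*(l - 3))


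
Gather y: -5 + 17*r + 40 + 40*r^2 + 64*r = 40*r^2 + 81*r + 35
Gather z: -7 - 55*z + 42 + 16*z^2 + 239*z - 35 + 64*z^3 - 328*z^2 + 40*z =64*z^3 - 312*z^2 + 224*z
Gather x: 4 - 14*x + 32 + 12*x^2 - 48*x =12*x^2 - 62*x + 36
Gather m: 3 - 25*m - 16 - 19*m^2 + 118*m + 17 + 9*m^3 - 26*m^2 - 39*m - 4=9*m^3 - 45*m^2 + 54*m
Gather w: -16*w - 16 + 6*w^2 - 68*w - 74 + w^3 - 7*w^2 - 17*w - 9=w^3 - w^2 - 101*w - 99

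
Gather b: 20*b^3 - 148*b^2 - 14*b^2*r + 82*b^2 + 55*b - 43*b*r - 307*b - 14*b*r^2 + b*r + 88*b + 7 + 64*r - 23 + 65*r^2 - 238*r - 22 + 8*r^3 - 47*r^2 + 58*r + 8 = 20*b^3 + b^2*(-14*r - 66) + b*(-14*r^2 - 42*r - 164) + 8*r^3 + 18*r^2 - 116*r - 30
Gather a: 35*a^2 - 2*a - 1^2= 35*a^2 - 2*a - 1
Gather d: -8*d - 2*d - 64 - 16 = -10*d - 80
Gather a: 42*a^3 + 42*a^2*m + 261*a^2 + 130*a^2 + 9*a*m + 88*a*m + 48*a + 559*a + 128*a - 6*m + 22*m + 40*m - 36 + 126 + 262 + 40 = 42*a^3 + a^2*(42*m + 391) + a*(97*m + 735) + 56*m + 392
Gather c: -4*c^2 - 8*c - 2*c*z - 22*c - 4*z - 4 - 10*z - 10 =-4*c^2 + c*(-2*z - 30) - 14*z - 14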